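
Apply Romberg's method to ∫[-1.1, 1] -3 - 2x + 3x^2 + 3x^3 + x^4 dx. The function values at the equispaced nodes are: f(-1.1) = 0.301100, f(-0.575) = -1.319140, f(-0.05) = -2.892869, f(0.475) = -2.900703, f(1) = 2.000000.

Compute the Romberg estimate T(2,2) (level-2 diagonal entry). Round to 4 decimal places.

T(0,0) (trapezoid, 1 panel, h=2.1000): 2.416155
T(1,0) (trapezoid, 2 panels, h=1.0500): -1.829435
T(2,0) (trapezoid, 4 panels, h=0.5250): -3.130135
T(1,1) = -1.829435 + (-1.829435 − 2.416155)/3 = -3.244632
T(2,1) = -3.130135 + (-3.130135 − (-1.829435))/3 = -3.563702
T(2,2) = -3.563702 + (-3.563702 − (-3.244632))/15 = -3.584973

-3.5850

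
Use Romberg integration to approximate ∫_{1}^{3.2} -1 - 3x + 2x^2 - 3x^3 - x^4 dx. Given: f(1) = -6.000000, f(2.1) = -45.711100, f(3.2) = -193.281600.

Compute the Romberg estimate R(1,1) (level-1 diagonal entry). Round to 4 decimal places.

-140.1129

R(0,0) (trapezoid, 1 panel, h=2.2000): -219.209760
R(1,0) (trapezoid, 2 panels, h=1.1000): -159.887090
R(1,1) = -159.887090 + (-159.887090 − (-219.209760))/3 = -140.112867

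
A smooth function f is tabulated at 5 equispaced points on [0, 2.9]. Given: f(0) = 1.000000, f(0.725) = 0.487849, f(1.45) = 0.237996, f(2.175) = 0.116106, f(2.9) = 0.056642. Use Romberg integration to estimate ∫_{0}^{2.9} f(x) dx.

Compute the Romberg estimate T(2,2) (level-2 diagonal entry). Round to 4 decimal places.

T(0,0) (trapezoid, 1 panel, h=2.9000): 1.532131
T(1,0) (trapezoid, 2 panels, h=1.4500): 1.111160
T(2,0) (trapezoid, 4 panels, h=0.7250): 0.993447
T(1,1) = 1.111160 + (1.111160 − 1.532131)/3 = 0.970836
T(2,1) = 0.993447 + (0.993447 − 1.111160)/3 = 0.954209
T(2,2) = 0.954209 + (0.954209 − 0.970836)/15 = 0.953101

0.9531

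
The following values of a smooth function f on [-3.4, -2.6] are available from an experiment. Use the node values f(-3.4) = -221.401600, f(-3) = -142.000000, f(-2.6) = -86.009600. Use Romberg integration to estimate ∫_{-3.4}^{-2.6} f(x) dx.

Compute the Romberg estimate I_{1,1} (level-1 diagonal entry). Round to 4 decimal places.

I_{0,0} (trapezoid, 1 panel, h=0.8000): -122.964480
I_{1,0} (trapezoid, 2 panels, h=0.4000): -118.282240
I_{1,1} = -118.282240 + (-118.282240 − (-122.964480))/3 = -116.721493

-116.7215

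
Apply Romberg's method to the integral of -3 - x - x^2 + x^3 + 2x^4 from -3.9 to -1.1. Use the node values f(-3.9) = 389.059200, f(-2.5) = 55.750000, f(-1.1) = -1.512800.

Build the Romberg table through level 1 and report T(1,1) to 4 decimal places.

T(0,0) (trapezoid, 1 panel, h=2.8000): 542.564960
T(1,0) (trapezoid, 2 panels, h=1.4000): 349.332480
T(1,1) = 349.332480 + (349.332480 − 542.564960)/3 = 284.921653

284.9217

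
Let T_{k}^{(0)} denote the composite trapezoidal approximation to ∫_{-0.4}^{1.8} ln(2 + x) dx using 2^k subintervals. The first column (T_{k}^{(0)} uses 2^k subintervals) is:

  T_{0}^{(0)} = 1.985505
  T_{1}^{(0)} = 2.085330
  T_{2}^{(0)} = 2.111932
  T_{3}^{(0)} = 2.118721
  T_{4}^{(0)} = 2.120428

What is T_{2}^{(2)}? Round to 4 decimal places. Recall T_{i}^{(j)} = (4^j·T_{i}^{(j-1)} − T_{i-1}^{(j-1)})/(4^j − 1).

Richardson extrapolation on the trapezoidal column (denominator 4−1=3):
T_{1}^{(1)} = (4·2.085330 − 1.985505) / 3 = 2.118605
T_{2}^{(1)} = (4·2.111932 − 2.085330) / 3 = 2.120799
T_{2}^{(2)} = 2.120799 + (2.120799 − 2.118605)/15 = 2.120945

2.1209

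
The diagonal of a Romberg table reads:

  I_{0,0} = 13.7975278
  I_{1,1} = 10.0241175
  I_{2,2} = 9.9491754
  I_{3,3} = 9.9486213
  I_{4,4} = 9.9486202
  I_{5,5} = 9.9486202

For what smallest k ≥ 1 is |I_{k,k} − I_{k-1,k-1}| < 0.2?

k = 2

|I_{1,1} − I_{0,0}| = 3.7734103 ≥ 0.2
|I_{2,2} − I_{1,1}| = 0.0749421 < 0.2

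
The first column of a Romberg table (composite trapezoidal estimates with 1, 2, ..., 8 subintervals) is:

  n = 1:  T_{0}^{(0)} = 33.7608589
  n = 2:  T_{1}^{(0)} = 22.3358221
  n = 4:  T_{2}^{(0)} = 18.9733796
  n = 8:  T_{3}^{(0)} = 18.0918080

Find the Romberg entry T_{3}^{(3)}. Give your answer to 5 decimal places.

Richardson extrapolation on the trapezoidal column (denominator 4−1=3):
T_{1}^{(1)} = 22.3358221 + (22.3358221 − 33.7608589)/3 = 18.5274765
T_{2}^{(1)} = 18.9733796 + (18.9733796 − 22.3358221)/3 = 17.8525654
T_{3}^{(1)} = 18.0918080 + (18.0918080 − 18.9733796)/3 = 17.7979508
T_{2}^{(2)} = 17.8525654 + (17.8525654 − 18.5274765)/15 = 17.8075713
T_{3}^{(2)} = 17.7979508 + (17.7979508 − 17.8525654)/15 = 17.7943098
T_{3}^{(3)} = 17.7943098 + (17.7943098 − 17.8075713)/63 = 17.7940993

17.79410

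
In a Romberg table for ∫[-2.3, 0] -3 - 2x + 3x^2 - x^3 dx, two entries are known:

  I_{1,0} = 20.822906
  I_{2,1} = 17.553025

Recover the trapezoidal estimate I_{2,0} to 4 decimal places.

18.3705

From I_{2,1} = (4·I_{2,0} − I_{1,0})/3, solve for I_{2,0}:
4·I_{2,0} = 3·17.553025 + 20.822906 = 73.481981
I_{2,0} = 18.370495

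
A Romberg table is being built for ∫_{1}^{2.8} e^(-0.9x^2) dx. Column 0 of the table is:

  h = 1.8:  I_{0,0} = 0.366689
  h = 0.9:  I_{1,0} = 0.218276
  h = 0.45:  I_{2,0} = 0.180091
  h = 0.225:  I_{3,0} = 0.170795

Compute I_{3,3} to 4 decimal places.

Richardson extrapolation on the trapezoidal column (denominator 4−1=3):
I_{1,1} = 0.218276 + (0.218276 − 0.366689)/3 = 0.168805
I_{2,1} = 0.180091 + (0.180091 − 0.218276)/3 = 0.167363
I_{3,1} = (4·0.170795 − 0.180091) / 3 = 0.167696
I_{2,2} = 0.167363 + (0.167363 − 0.168805)/15 = 0.167267
I_{3,2} = (16·0.167696 − 0.167363) / 15 = 0.167718
I_{3,3} = 0.167718 + (0.167718 − 0.167267)/63 = 0.167725

0.1677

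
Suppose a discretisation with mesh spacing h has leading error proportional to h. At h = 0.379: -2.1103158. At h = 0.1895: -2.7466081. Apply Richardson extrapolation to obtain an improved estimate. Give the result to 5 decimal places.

Extrapolated value = (2·A(h/2) − A(h)) / (2 − 1)
= (2·(-2.7466081) − (-2.1103158)) / 1
= -3.3829004 / 1 = -3.3829004

-3.38290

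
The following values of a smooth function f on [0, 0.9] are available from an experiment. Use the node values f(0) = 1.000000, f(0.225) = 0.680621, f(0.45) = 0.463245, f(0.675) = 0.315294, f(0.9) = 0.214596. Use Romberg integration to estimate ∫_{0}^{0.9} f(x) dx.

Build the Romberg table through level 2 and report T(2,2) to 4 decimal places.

0.4593

T(0,0) (trapezoid, 1 panel, h=0.9000): 0.546568
T(1,0) (trapezoid, 2 panels, h=0.4500): 0.481744
T(2,0) (trapezoid, 4 panels, h=0.2250): 0.464953
T(1,1) = 0.481744 + (0.481744 − 0.546568)/3 = 0.460136
T(2,1) = 0.464953 + (0.464953 − 0.481744)/3 = 0.459356
T(2,2) = 0.459356 + (0.459356 − 0.460136)/15 = 0.459304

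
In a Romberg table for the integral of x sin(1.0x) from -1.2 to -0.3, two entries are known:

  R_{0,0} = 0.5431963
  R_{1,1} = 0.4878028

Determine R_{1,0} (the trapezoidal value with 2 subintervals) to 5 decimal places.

0.50165

From R_{1,1} = (4·R_{1,0} − R_{0,0})/3, solve for R_{1,0}:
4·R_{1,0} = 3·0.4878028 + 0.5431963 = 2.0066047
R_{1,0} = 0.5016512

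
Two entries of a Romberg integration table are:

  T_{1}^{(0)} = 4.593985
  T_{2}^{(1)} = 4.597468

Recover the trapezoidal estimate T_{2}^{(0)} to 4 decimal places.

From T_{2}^{(1)} = (4·T_{2}^{(0)} − T_{1}^{(0)})/3, solve for T_{2}^{(0)}:
4·T_{2}^{(0)} = 3·4.597468 + 4.593985 = 18.386389
T_{2}^{(0)} = 4.596597

4.5966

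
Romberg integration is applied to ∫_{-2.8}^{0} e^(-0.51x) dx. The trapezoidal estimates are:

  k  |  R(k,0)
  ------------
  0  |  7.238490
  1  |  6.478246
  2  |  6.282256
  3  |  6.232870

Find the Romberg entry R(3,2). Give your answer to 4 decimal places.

6.2164

R(2,1) = 6.282256 + (6.282256 − 6.478246)/3 = 6.216926
R(3,1) = 6.232870 + (6.232870 − 6.282256)/3 = 6.216408
R(3,2) = (16·6.216408 − 6.216926) / 15 = 6.216373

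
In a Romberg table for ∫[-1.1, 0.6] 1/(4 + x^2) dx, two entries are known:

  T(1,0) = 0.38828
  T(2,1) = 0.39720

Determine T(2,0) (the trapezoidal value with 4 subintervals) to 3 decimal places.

0.395

From T(2,1) = (4·T(2,0) − T(1,0))/3, solve for T(2,0):
4·T(2,0) = 3·0.39720 + 0.38828 = 1.57988
T(2,0) = 0.39497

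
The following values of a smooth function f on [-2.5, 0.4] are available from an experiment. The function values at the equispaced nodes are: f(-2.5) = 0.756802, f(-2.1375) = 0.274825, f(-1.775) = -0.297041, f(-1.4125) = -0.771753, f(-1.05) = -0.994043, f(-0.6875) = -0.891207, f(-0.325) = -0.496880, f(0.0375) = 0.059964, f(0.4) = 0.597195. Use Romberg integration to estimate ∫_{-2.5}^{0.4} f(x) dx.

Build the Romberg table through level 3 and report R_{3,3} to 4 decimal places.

R_{0,0} (trapezoid, 1 panel, h=2.9000): 1.963296
R_{1,0} (trapezoid, 2 panels, h=1.4500): -0.459715
R_{2,0} (trapezoid, 4 panels, h=0.7250): -0.805450
R_{3,0} (trapezoid, 8 panels, h=0.3625): -0.884187
R_{1,1} = -0.459715 + (-0.459715 − 1.963296)/3 = -1.267385
R_{2,1} = -0.805450 + (-0.805450 − (-0.459715))/3 = -0.920695
R_{3,1} = -0.884187 + (-0.884187 − (-0.805450))/3 = -0.910433
R_{2,2} = -0.920695 + (-0.920695 − (-1.267385))/15 = -0.897582
R_{3,2} = -0.910433 + (-0.910433 − (-0.920695))/15 = -0.909749
R_{3,3} = -0.909749 + (-0.909749 − (-0.897582))/63 = -0.909942

-0.9099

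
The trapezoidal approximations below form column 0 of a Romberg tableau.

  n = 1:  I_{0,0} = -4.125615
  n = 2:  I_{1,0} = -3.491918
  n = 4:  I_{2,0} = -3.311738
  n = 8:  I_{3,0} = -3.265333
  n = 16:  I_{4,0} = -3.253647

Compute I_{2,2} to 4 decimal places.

-3.2497

I_{1,1} = (4·(-3.491918) − (-4.125615)) / 3 = -3.280686
I_{2,1} = -3.311738 + (-3.311738 − (-3.491918))/3 = -3.251678
I_{2,2} = -3.251678 + (-3.251678 − (-3.280686))/15 = -3.249744
(Column j=1 coincides with Simpson's rule on the same nodes.)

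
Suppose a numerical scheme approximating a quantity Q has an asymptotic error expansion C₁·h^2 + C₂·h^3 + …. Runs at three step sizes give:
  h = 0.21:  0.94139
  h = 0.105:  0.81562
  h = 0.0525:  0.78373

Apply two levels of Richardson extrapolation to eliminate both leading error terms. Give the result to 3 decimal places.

0.773

First eliminate the h^2 term (factor 2^2 = 4):
  B₁ = (4·0.81562 − 0.94139)/3 = 0.77370
  B₂ = (4·0.78373 − 0.81562)/3 = 0.77310
Then eliminate the h^3 term (factor 2^3 = 8):
  (8·0.77310 − 0.77370)/7 = 0.77301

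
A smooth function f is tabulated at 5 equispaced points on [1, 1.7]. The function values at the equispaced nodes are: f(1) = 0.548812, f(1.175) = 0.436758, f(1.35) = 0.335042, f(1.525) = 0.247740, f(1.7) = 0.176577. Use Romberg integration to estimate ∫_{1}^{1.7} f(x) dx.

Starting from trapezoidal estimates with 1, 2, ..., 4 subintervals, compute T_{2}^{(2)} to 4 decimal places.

T_{0}^{(0)} (trapezoid, 1 panel, h=0.7000): 0.253886
T_{1}^{(0)} (trapezoid, 2 panels, h=0.3500): 0.244208
T_{2}^{(0)} (trapezoid, 4 panels, h=0.1750): 0.241891
T_{1}^{(1)} = 0.244208 + (0.244208 − 0.253886)/3 = 0.240982
T_{2}^{(1)} = 0.241891 + (0.241891 − 0.244208)/3 = 0.241119
T_{2}^{(2)} = 0.241119 + (0.241119 − 0.240982)/15 = 0.241128

0.2411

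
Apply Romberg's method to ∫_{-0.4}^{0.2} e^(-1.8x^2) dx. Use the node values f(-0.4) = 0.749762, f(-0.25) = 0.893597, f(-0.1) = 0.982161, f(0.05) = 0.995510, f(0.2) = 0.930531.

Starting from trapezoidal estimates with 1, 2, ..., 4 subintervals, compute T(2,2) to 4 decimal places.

0.5600

T(0,0) (trapezoid, 1 panel, h=0.6000): 0.504088
T(1,0) (trapezoid, 2 panels, h=0.3000): 0.546692
T(2,0) (trapezoid, 4 panels, h=0.1500): 0.556712
T(1,1) = 0.546692 + (0.546692 − 0.504088)/3 = 0.560893
T(2,1) = 0.556712 + (0.556712 − 0.546692)/3 = 0.560052
T(2,2) = 0.560052 + (0.560052 − 0.560893)/15 = 0.559996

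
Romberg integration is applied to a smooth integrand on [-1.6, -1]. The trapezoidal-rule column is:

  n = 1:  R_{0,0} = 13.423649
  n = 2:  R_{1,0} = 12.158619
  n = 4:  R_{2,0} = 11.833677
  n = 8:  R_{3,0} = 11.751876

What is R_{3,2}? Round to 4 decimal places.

11.7246

Richardson extrapolation on the trapezoidal column (denominator 4−1=3):
R_{2,1} = (4·11.833677 − 12.158619) / 3 = 11.725363
R_{3,1} = 11.751876 + (11.751876 − 11.833677)/3 = 11.724609
R_{3,2} = (16·11.724609 − 11.725363) / 15 = 11.724559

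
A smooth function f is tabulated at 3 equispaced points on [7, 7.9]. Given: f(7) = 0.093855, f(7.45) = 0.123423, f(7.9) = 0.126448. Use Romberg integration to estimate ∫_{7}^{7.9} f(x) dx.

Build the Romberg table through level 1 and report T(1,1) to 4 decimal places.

T(0,0) (trapezoid, 1 panel, h=0.9000): 0.099136
T(1,0) (trapezoid, 2 panels, h=0.4500): 0.105109
T(1,1) = 0.105109 + (0.105109 − 0.099136)/3 = 0.107100

0.1071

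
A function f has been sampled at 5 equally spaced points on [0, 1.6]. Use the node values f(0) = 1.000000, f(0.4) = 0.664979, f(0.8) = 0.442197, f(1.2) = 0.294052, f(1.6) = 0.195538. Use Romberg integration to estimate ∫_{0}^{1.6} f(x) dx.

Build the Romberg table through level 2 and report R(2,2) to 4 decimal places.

R(0,0) (trapezoid, 1 panel, h=1.6000): 0.956430
R(1,0) (trapezoid, 2 panels, h=0.8000): 0.831973
R(2,0) (trapezoid, 4 panels, h=0.4000): 0.799599
R(1,1) = 0.831973 + (0.831973 − 0.956430)/3 = 0.790487
R(2,1) = 0.799599 + (0.799599 − 0.831973)/3 = 0.788808
R(2,2) = 0.788808 + (0.788808 − 0.790487)/15 = 0.788696

0.7887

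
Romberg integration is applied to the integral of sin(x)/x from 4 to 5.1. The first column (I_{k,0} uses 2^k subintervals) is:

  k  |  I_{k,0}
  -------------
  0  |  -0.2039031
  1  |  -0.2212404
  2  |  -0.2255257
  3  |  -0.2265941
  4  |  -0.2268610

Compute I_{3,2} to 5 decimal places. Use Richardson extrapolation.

-0.22695

I_{2,1} = -0.2255257 + (-0.2255257 − (-0.2212404))/3 = -0.2269541
I_{3,1} = -0.2265941 + (-0.2265941 − (-0.2255257))/3 = -0.2269502
I_{3,2} = (16·(-0.2269502) − (-0.2269541)) / 15 = -0.2269499
(Column j=1 coincides with Simpson's rule on the same nodes.)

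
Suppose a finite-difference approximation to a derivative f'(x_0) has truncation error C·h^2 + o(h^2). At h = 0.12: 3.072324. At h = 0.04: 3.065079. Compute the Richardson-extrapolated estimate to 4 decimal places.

The leading error scales as h^2; refining by a factor of 3 reduces it by 3^2 = 9.
Extrapolated value = (9·A(h/3) − A(h)) / (9 − 1)
= (9·3.065079 − 3.072324) / 8
= 24.513387 / 8 = 3.064173

3.0642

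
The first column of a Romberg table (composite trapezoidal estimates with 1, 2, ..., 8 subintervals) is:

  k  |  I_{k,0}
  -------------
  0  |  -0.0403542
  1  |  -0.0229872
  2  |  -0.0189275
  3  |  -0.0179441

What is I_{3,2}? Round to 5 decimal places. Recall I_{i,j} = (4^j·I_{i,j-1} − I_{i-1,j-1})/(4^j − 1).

-0.01762

Richardson extrapolation on the trapezoidal column (denominator 4−1=3):
I_{2,1} = (4·(-0.0189275) − (-0.0229872)) / 3 = -0.0175743
I_{3,1} = (4·(-0.0179441) − (-0.0189275)) / 3 = -0.0176163
I_{3,2} = (16·(-0.0176163) − (-0.0175743)) / 15 = -0.0176191
(Column j=1 coincides with Simpson's rule on the same nodes.)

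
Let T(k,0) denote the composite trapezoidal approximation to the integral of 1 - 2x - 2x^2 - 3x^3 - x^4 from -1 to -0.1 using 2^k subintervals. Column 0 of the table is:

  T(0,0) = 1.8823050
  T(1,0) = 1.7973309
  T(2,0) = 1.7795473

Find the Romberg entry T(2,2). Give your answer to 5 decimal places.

1.77393

T(1,1) = 1.7973309 + (1.7973309 − 1.8823050)/3 = 1.7690062
T(2,1) = 1.7795473 + (1.7795473 − 1.7973309)/3 = 1.7736194
T(2,2) = (16·1.7736194 − 1.7690062) / 15 = 1.7739269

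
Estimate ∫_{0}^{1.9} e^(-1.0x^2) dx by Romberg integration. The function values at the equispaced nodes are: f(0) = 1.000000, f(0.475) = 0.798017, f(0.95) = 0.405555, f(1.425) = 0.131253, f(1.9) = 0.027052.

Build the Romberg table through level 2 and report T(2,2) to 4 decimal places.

0.8823

T(0,0) (trapezoid, 1 panel, h=1.9000): 0.975699
T(1,0) (trapezoid, 2 panels, h=0.9500): 0.873127
T(2,0) (trapezoid, 4 panels, h=0.4750): 0.877967
T(1,1) = 0.873127 + (0.873127 − 0.975699)/3 = 0.838936
T(2,1) = 0.877967 + (0.877967 − 0.873127)/3 = 0.879580
T(2,2) = 0.879580 + (0.879580 − 0.838936)/15 = 0.882290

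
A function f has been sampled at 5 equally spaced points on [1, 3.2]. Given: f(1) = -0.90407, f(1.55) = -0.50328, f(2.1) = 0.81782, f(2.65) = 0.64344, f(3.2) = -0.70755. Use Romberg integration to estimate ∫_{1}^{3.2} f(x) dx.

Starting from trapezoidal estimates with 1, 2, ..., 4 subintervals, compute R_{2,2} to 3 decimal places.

0.074

R_{0,0} (trapezoid, 1 panel, h=2.2000): -1.77278
R_{1,0} (trapezoid, 2 panels, h=1.1000): 0.01321
R_{2,0} (trapezoid, 4 panels, h=0.5500): 0.08369
R_{1,1} = 0.01321 + (0.01321 − (-1.77278))/3 = 0.60854
R_{2,1} = 0.08369 + (0.08369 − 0.01321)/3 = 0.10718
R_{2,2} = 0.10718 + (0.10718 − 0.60854)/15 = 0.07376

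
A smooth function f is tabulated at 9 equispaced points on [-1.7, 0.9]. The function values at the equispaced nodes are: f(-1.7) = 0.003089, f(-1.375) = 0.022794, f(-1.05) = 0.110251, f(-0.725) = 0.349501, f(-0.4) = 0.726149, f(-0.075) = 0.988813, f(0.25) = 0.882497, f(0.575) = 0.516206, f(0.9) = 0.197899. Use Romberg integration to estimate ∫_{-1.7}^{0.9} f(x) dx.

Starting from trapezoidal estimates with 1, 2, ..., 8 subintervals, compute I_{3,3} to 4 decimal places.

I_{0,0} (trapezoid, 1 panel, h=2.6000): 0.261284
I_{1,0} (trapezoid, 2 panels, h=1.3000): 1.074636
I_{2,0} (trapezoid, 4 panels, h=0.6500): 1.182604
I_{3,0} (trapezoid, 8 panels, h=0.3250): 1.201429
I_{1,1} = 1.074636 + (1.074636 − 0.261284)/3 = 1.345753
I_{2,1} = 1.182604 + (1.182604 − 1.074636)/3 = 1.218593
I_{3,1} = 1.201429 + (1.201429 − 1.182604)/3 = 1.207704
I_{2,2} = 1.218593 + (1.218593 − 1.345753)/15 = 1.210116
I_{3,2} = 1.207704 + (1.207704 − 1.218593)/15 = 1.206978
I_{3,3} = 1.206978 + (1.206978 − 1.210116)/63 = 1.206928

1.2069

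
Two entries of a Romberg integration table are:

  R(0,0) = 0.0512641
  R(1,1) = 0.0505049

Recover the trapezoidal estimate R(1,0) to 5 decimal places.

0.05069

From R(1,1) = (4·R(1,0) − R(0,0))/3, solve for R(1,0):
4·R(1,0) = 3·0.0505049 + 0.0512641 = 0.2027788
R(1,0) = 0.0506947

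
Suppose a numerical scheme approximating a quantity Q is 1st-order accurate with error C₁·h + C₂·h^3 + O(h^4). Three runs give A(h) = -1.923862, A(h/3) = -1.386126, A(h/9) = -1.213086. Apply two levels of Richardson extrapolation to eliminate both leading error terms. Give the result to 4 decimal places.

First eliminate the h term (factor 3^1 = 3):
  B₁ = (3·(-1.386126) − (-1.923862))/2 = -1.117258
  B₂ = (3·(-1.213086) − (-1.386126))/2 = -1.126566
Then eliminate the h^3 term (factor 3^3 = 27):
  (27·(-1.126566) − (-1.117258))/26 = -1.126924

-1.1269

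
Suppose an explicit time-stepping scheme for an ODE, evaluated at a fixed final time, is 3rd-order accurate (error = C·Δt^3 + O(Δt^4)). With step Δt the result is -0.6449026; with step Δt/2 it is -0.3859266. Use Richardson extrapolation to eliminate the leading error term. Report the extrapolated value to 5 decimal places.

Extrapolated value = (8·A(Δt/2) − A(Δt)) / (8 − 1)
= (8·(-0.3859266) − (-0.6449026)) / 7
= -2.4425102 / 7 = -0.3489300

-0.34893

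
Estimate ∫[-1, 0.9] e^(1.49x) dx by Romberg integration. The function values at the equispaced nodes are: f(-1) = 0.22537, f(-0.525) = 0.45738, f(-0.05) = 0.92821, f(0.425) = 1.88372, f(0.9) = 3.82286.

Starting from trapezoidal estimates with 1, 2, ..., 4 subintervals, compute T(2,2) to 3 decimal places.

T(0,0) (trapezoid, 1 panel, h=1.9000): 3.84582
T(1,0) (trapezoid, 2 panels, h=0.9500): 2.80471
T(2,0) (trapezoid, 4 panels, h=0.4750): 2.51438
T(1,1) = 2.80471 + (2.80471 − 3.84582)/3 = 2.45767
T(2,1) = 2.51438 + (2.51438 − 2.80471)/3 = 2.41760
T(2,2) = 2.41760 + (2.41760 − 2.45767)/15 = 2.41493

2.415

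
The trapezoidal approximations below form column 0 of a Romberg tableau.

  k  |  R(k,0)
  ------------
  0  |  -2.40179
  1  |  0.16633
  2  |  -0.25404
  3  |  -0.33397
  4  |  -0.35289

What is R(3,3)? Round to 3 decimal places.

R(1,1) = (4·0.16633 − (-2.40179)) / 3 = 1.02237
R(2,1) = (4·(-0.25404) − 0.16633) / 3 = -0.39416
R(3,1) = (4·(-0.33397) − (-0.25404)) / 3 = -0.36061
R(2,2) = -0.39416 + (-0.39416 − 1.02237)/15 = -0.48860
R(3,2) = -0.36061 + (-0.36061 − (-0.39416))/15 = -0.35837
R(3,3) = (64·(-0.35837) − (-0.48860)) / 63 = -0.35630
(Column j=1 coincides with Simpson's rule on the same nodes.)

-0.356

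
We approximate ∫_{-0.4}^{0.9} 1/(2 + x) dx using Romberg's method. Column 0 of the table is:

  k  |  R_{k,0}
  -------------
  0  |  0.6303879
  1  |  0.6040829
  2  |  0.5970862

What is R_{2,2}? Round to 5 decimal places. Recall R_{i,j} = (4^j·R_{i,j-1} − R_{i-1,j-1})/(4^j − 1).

0.59472

Richardson extrapolation on the trapezoidal column (denominator 4−1=3):
R_{1,1} = 0.6040829 + (0.6040829 − 0.6303879)/3 = 0.5953146
R_{2,1} = 0.5970862 + (0.5970862 − 0.6040829)/3 = 0.5947540
R_{2,2} = (16·0.5947540 − 0.5953146) / 15 = 0.5947166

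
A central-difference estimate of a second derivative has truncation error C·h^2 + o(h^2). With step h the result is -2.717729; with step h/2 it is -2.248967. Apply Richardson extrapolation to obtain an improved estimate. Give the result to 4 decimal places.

-2.0927

The leading error scales as h^2; refining by a factor of 2 reduces it by 2^2 = 4.
Extrapolated value = (4·A(h/2) − A(h)) / (4 − 1)
= (4·(-2.248967) − (-2.717729)) / 3
= -6.278139 / 3 = -2.092713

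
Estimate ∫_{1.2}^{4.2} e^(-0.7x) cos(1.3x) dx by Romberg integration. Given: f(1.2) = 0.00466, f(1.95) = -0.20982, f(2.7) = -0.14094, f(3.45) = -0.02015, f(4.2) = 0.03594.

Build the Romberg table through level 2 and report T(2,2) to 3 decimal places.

T(0,0) (trapezoid, 1 panel, h=3.0000): 0.06090
T(1,0) (trapezoid, 2 panels, h=1.5000): -0.18096
T(2,0) (trapezoid, 4 panels, h=0.7500): -0.26296
T(1,1) = -0.18096 + (-0.18096 − 0.06090)/3 = -0.26158
T(2,1) = -0.26296 + (-0.26296 − (-0.18096))/3 = -0.29029
T(2,2) = -0.29029 + (-0.29029 − (-0.26158))/15 = -0.29220

-0.292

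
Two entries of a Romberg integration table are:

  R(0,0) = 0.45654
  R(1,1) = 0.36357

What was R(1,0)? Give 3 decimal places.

0.387

From R(1,1) = (4·R(1,0) − R(0,0))/3, solve for R(1,0):
4·R(1,0) = 3·0.36357 + 0.45654 = 1.54725
R(1,0) = 0.38681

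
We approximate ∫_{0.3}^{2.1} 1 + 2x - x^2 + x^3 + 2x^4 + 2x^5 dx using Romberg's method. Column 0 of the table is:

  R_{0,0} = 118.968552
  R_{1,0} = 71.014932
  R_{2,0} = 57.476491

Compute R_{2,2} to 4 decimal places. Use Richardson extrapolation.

52.8259

Richardson extrapolation on the trapezoidal column (denominator 4−1=3):
R_{1,1} = (4·71.014932 − 118.968552) / 3 = 55.030392
R_{2,1} = (4·57.476491 − 71.014932) / 3 = 52.963677
R_{2,2} = (16·52.963677 − 55.030392) / 15 = 52.825896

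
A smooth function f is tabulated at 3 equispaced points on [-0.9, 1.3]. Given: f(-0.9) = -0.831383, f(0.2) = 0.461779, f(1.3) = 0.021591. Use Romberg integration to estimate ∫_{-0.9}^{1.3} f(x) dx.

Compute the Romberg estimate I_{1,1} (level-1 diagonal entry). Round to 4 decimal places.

I_{0,0} (trapezoid, 1 panel, h=2.2000): -0.890771
I_{1,0} (trapezoid, 2 panels, h=1.1000): 0.062571
I_{1,1} = 0.062571 + (0.062571 − (-0.890771))/3 = 0.380352

0.3804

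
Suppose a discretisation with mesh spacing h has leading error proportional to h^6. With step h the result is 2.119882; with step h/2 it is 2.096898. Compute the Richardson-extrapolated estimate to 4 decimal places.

2.0965

The leading error scales as h^6; refining by a factor of 2 reduces it by 2^6 = 64.
Extrapolated value = (64·A(h/2) − A(h)) / (64 − 1)
= (64·2.096898 − 2.119882) / 63
= 132.081590 / 63 = 2.096533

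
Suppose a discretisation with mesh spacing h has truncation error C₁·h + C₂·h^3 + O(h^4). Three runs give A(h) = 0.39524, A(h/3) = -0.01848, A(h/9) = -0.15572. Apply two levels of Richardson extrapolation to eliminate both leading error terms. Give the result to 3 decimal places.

First eliminate the h term (factor 3^1 = 3):
  B₁ = (3·(-0.01848) − 0.39524)/2 = -0.22534
  B₂ = (3·(-0.15572) − (-0.01848))/2 = -0.22434
Then eliminate the h^3 term (factor 3^3 = 27):
  (27·(-0.22434) − (-0.22534))/26 = -0.22430

-0.224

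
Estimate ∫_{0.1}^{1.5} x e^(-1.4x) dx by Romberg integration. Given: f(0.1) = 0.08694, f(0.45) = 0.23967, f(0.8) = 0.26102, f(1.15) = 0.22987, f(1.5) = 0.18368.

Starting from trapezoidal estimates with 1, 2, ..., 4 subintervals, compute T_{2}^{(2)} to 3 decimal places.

0.312

T_{0}^{(0)} (trapezoid, 1 panel, h=1.4000): 0.18943
T_{1}^{(0)} (trapezoid, 2 panels, h=0.7000): 0.27743
T_{2}^{(0)} (trapezoid, 4 panels, h=0.3500): 0.30305
T_{1}^{(1)} = 0.27743 + (0.27743 − 0.18943)/3 = 0.30676
T_{2}^{(1)} = 0.30305 + (0.30305 − 0.27743)/3 = 0.31159
T_{2}^{(2)} = 0.31159 + (0.31159 − 0.30676)/15 = 0.31191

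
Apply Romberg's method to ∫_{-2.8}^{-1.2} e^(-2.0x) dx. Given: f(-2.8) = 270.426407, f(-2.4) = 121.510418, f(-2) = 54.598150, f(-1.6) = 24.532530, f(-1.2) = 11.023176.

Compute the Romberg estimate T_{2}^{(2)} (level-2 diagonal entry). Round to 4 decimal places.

T_{0}^{(0)} (trapezoid, 1 panel, h=1.6000): 225.159666
T_{1}^{(0)} (trapezoid, 2 panels, h=0.8000): 156.258353
T_{2}^{(0)} (trapezoid, 4 panels, h=0.4000): 136.546356
T_{1}^{(1)} = 156.258353 + (156.258353 − 225.159666)/3 = 133.291249
T_{2}^{(1)} = 136.546356 + (136.546356 − 156.258353)/3 = 129.975690
T_{2}^{(2)} = 129.975690 + (129.975690 − 133.291249)/15 = 129.754653

129.7547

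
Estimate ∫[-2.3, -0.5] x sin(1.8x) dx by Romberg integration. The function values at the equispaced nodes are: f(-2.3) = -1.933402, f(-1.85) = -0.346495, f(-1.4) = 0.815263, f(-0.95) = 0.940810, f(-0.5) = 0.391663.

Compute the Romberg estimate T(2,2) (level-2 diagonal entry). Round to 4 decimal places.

T(0,0) (trapezoid, 1 panel, h=1.8000): -1.387565
T(1,0) (trapezoid, 2 panels, h=0.9000): 0.039954
T(2,0) (trapezoid, 4 panels, h=0.4500): 0.287419
T(1,1) = 0.039954 + (0.039954 − (-1.387565))/3 = 0.515794
T(2,1) = 0.287419 + (0.287419 − 0.039954)/3 = 0.369907
T(2,2) = 0.369907 + (0.369907 − 0.515794)/15 = 0.360181

0.3602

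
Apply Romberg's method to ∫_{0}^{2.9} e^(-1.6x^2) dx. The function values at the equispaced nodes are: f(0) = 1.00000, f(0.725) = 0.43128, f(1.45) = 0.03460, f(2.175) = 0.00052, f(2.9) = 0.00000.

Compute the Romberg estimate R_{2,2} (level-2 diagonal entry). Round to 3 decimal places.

R_{0,0} (trapezoid, 1 panel, h=2.9000): 1.45000
R_{1,0} (trapezoid, 2 panels, h=1.4500): 0.77517
R_{2,0} (trapezoid, 4 panels, h=0.7250): 0.70064
R_{1,1} = 0.77517 + (0.77517 − 1.45000)/3 = 0.55023
R_{2,1} = 0.70064 + (0.70064 − 0.77517)/3 = 0.67580
R_{2,2} = 0.67580 + (0.67580 − 0.55023)/15 = 0.68417

0.684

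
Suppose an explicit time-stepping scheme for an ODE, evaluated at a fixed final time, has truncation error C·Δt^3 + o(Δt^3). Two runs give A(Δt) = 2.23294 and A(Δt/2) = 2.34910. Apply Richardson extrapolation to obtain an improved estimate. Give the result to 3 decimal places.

2.366

The leading error scales as Δt^3; refining by a factor of 2 reduces it by 2^3 = 8.
Extrapolated value = (8·A(Δt/2) − A(Δt)) / (8 − 1)
= (8·2.34910 − 2.23294) / 7
= 16.55986 / 7 = 2.36569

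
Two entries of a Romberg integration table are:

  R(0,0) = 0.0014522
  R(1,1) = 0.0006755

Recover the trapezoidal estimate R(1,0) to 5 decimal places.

From R(1,1) = (4·R(1,0) − R(0,0))/3, solve for R(1,0):
4·R(1,0) = 3·0.0006755 + 0.0014522 = 0.0034787
R(1,0) = 0.0008697

0.00087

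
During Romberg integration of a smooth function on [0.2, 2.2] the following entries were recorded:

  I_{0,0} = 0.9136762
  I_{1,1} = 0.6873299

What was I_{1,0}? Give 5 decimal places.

0.74392

From I_{1,1} = (4·I_{1,0} − I_{0,0})/3, solve for I_{1,0}:
4·I_{1,0} = 3·0.6873299 + 0.9136762 = 2.9756659
I_{1,0} = 0.7439165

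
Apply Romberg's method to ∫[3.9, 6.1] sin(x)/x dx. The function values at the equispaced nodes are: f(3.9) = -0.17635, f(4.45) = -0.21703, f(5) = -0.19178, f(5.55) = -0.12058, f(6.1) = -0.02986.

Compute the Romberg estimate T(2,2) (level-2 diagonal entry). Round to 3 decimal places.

T(0,0) (trapezoid, 1 panel, h=2.2000): -0.22683
T(1,0) (trapezoid, 2 panels, h=1.1000): -0.32437
T(2,0) (trapezoid, 4 panels, h=0.5500): -0.34787
T(1,1) = -0.32437 + (-0.32437 − (-0.22683))/3 = -0.35688
T(2,1) = -0.34787 + (-0.34787 − (-0.32437))/3 = -0.35570
T(2,2) = -0.35570 + (-0.35570 − (-0.35688))/15 = -0.35562

-0.356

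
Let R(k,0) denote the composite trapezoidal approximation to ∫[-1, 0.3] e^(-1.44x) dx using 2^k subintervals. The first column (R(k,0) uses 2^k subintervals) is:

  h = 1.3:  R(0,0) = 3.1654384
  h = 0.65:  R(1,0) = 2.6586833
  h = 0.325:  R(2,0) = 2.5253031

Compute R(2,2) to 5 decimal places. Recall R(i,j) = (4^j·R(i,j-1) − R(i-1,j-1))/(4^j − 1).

Richardson extrapolation on the trapezoidal column (denominator 4−1=3):
R(1,1) = 2.6586833 + (2.6586833 − 3.1654384)/3 = 2.4897649
R(2,1) = (4·2.5253031 − 2.6586833) / 3 = 2.4808430
R(2,2) = (16·2.4808430 − 2.4897649) / 15 = 2.4802482

2.48025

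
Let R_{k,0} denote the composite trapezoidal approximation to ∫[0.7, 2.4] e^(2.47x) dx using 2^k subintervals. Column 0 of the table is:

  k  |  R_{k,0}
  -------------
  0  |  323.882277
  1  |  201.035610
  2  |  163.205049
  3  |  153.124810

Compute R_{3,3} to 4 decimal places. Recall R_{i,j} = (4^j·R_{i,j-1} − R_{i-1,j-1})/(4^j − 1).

149.7054

Richardson extrapolation on the trapezoidal column (denominator 4−1=3):
R_{1,1} = 201.035610 + (201.035610 − 323.882277)/3 = 160.086721
R_{2,1} = 163.205049 + (163.205049 − 201.035610)/3 = 150.594862
R_{3,1} = 153.124810 + (153.124810 − 163.205049)/3 = 149.764730
R_{2,2} = 150.594862 + (150.594862 − 160.086721)/15 = 149.962071
R_{3,2} = (16·149.764730 − 150.594862) / 15 = 149.709388
R_{3,3} = 149.709388 + (149.709388 − 149.962071)/63 = 149.705377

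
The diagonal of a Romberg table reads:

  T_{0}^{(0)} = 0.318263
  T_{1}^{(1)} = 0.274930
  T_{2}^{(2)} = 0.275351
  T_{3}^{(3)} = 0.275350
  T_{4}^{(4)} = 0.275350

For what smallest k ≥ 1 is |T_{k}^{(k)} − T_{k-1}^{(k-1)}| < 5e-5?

|T_{1}^{(1)} − T_{0}^{(0)}| = 0.043333 ≥ 5e-5
|T_{2}^{(2)} − T_{1}^{(1)}| = 0.000421 ≥ 5e-5
|T_{3}^{(3)} − T_{2}^{(2)}| = 0.000001 < 5e-5

k = 3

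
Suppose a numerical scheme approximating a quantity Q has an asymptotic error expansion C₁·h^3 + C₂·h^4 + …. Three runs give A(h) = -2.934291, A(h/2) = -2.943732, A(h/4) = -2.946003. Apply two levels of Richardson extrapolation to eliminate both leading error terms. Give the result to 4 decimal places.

-2.9464

First eliminate the h^3 term (factor 2^3 = 8):
  B₁ = (8·(-2.943732) − (-2.934291))/7 = -2.945081
  B₂ = (8·(-2.946003) − (-2.943732))/7 = -2.946327
Then eliminate the h^4 term (factor 2^4 = 16):
  (16·(-2.946327) − (-2.945081))/15 = -2.946410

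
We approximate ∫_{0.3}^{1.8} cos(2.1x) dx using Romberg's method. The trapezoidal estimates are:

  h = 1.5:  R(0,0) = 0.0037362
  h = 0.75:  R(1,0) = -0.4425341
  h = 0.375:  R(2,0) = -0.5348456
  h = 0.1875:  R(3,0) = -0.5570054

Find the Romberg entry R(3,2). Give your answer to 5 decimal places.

Richardson extrapolation on the trapezoidal column (denominator 4−1=3):
R(2,1) = -0.5348456 + (-0.5348456 − (-0.4425341))/3 = -0.5656161
R(3,1) = (4·(-0.5570054) − (-0.5348456)) / 3 = -0.5643920
R(3,2) = (16·(-0.5643920) − (-0.5656161)) / 15 = -0.5643104

-0.56431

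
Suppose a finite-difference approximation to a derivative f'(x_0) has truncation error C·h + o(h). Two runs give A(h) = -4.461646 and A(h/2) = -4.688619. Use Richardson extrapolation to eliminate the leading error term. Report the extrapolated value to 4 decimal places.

Extrapolated value = (2·A(h/2) − A(h)) / (2 − 1)
= (2·(-4.688619) − (-4.461646)) / 1
= -4.915592 / 1 = -4.915592

-4.9156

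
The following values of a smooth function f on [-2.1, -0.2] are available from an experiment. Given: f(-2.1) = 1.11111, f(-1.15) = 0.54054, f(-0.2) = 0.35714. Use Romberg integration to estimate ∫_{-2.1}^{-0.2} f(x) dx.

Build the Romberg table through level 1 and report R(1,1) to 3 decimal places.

R(0,0) (trapezoid, 1 panel, h=1.9000): 1.39484
R(1,0) (trapezoid, 2 panels, h=0.9500): 1.21093
R(1,1) = 1.21093 + (1.21093 − 1.39484)/3 = 1.14963

1.150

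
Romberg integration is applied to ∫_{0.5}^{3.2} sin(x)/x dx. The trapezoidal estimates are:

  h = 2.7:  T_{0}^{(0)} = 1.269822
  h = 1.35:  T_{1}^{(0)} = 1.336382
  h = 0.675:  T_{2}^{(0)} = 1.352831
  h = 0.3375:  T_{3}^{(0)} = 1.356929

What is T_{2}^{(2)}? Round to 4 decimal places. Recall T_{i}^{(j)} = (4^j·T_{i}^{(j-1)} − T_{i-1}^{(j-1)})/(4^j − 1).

1.3583

Richardson extrapolation on the trapezoidal column (denominator 4−1=3):
T_{1}^{(1)} = 1.336382 + (1.336382 − 1.269822)/3 = 1.358569
T_{2}^{(1)} = (4·1.352831 − 1.336382) / 3 = 1.358314
T_{2}^{(2)} = (16·1.358314 − 1.358569) / 15 = 1.358297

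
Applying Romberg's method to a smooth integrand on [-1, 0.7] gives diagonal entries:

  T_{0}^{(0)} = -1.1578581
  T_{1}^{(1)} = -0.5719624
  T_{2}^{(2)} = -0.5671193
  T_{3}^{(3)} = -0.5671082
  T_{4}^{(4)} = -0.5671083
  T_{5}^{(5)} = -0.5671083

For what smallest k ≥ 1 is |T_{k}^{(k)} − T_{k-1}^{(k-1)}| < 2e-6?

k = 4

|T_{1}^{(1)} − T_{0}^{(0)}| = 0.5858957 ≥ 2e-6
|T_{2}^{(2)} − T_{1}^{(1)}| = 0.0048431 ≥ 2e-6
|T_{3}^{(3)} − T_{2}^{(2)}| = 0.0000111 ≥ 2e-6
|T_{4}^{(4)} − T_{3}^{(3)}| = 0.0000001 < 2e-6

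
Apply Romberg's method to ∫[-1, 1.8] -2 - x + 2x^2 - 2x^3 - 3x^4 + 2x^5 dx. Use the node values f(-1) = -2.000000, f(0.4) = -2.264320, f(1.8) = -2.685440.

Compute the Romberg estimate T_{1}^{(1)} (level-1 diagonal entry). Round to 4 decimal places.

-6.4133

T_{0}^{(0)} (trapezoid, 1 panel, h=2.8000): -6.559616
T_{1}^{(0)} (trapezoid, 2 panels, h=1.4000): -6.449856
T_{1}^{(1)} = -6.449856 + (-6.449856 − (-6.559616))/3 = -6.413269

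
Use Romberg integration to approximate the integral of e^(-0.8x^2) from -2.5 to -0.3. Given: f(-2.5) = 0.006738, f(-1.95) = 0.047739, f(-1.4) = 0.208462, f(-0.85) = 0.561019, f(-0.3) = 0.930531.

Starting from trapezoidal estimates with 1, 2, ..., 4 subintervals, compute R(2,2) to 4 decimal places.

R(0,0) (trapezoid, 1 panel, h=2.2000): 1.030996
R(1,0) (trapezoid, 2 panels, h=1.1000): 0.744806
R(2,0) (trapezoid, 4 panels, h=0.5500): 0.707220
R(1,1) = 0.744806 + (0.744806 − 1.030996)/3 = 0.649409
R(2,1) = 0.707220 + (0.707220 − 0.744806)/3 = 0.694691
R(2,2) = 0.694691 + (0.694691 − 0.649409)/15 = 0.697710

0.6977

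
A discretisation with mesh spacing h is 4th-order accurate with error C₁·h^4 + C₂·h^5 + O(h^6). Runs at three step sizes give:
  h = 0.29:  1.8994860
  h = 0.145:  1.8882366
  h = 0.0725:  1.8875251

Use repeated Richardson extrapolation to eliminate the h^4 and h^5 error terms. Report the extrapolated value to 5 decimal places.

First eliminate the h^4 term (factor 2^4 = 16):
  B₁ = (16·1.8882366 − 1.8994860)/15 = 1.8874866
  B₂ = (16·1.8875251 − 1.8882366)/15 = 1.8874777
Then eliminate the h^5 term (factor 2^5 = 32):
  (32·1.8874777 − 1.8874866)/31 = 1.8874774

1.88748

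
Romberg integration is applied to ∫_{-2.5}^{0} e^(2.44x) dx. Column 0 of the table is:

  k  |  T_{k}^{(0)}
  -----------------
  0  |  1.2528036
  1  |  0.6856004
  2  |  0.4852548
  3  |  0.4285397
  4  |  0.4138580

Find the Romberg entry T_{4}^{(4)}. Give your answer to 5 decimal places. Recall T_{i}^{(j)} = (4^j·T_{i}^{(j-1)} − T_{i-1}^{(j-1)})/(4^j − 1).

0.40892

T_{1}^{(1)} = (4·0.6856004 − 1.2528036) / 3 = 0.4965327
T_{2}^{(1)} = (4·0.4852548 − 0.6856004) / 3 = 0.4184729
T_{3}^{(1)} = (4·0.4285397 − 0.4852548) / 3 = 0.4096347
T_{4}^{(1)} = 0.4138580 + (0.4138580 − 0.4285397)/3 = 0.4089641
T_{2}^{(2)} = 0.4184729 + (0.4184729 − 0.4965327)/15 = 0.4132689
T_{3}^{(2)} = 0.4096347 + (0.4096347 − 0.4184729)/15 = 0.4090455
T_{4}^{(2)} = 0.4089641 + (0.4089641 − 0.4096347)/15 = 0.4089194
T_{3}^{(3)} = (64·0.4090455 − 0.4132689) / 63 = 0.4089785
T_{4}^{(3)} = 0.4089194 + (0.4089194 − 0.4090455)/63 = 0.4089174
T_{4}^{(4)} = (256·0.4089174 − 0.4089785) / 255 = 0.4089172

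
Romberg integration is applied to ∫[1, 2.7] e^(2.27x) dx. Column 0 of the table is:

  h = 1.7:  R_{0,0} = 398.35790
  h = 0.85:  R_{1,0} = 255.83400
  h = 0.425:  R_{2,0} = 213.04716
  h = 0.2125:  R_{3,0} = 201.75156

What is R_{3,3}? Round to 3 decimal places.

R_{1,1} = 255.83400 + (255.83400 − 398.35790)/3 = 208.32603
R_{2,1} = 213.04716 + (213.04716 − 255.83400)/3 = 198.78488
R_{3,1} = (4·201.75156 − 213.04716) / 3 = 197.98636
R_{2,2} = 198.78488 + (198.78488 − 208.32603)/15 = 198.14880
R_{3,2} = (16·197.98636 − 198.78488) / 15 = 197.93313
R_{3,3} = 197.93313 + (197.93313 − 198.14880)/63 = 197.92971

197.930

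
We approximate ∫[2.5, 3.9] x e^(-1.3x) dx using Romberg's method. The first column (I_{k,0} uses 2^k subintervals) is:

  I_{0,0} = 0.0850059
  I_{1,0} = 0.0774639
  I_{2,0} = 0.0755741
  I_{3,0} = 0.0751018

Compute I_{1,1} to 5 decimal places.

0.07495

I_{1,1} = 0.0774639 + (0.0774639 − 0.0850059)/3 = 0.0749499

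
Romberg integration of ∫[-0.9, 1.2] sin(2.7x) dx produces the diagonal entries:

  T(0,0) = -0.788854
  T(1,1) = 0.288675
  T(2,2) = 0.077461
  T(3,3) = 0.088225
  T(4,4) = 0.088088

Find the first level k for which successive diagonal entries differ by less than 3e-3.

|T(1,1) − T(0,0)| = 1.077529 ≥ 3e-3
|T(2,2) − T(1,1)| = 0.211214 ≥ 3e-3
|T(3,3) − T(2,2)| = 0.010764 ≥ 3e-3
|T(4,4) − T(3,3)| = 0.000137 < 3e-3

k = 4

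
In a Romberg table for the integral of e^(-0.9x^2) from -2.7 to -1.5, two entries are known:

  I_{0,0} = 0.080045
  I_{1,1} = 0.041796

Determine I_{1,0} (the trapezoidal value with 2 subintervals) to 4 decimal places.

0.0514

From I_{1,1} = (4·I_{1,0} − I_{0,0})/3, solve for I_{1,0}:
4·I_{1,0} = 3·0.041796 + 0.080045 = 0.205433
I_{1,0} = 0.051358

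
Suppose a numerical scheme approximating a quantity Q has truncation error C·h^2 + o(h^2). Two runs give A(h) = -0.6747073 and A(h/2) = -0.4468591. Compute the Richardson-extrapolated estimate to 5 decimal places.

-0.37091

The leading error scales as h^2; refining by a factor of 2 reduces it by 2^2 = 4.
Extrapolated value = (4·A(h/2) − A(h)) / (4 − 1)
= (4·(-0.4468591) − (-0.6747073)) / 3
= -1.1127291 / 3 = -0.3709097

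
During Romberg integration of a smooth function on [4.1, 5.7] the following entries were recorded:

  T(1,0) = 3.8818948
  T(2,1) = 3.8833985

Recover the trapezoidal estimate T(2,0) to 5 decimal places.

3.88302

From T(2,1) = (4·T(2,0) − T(1,0))/3, solve for T(2,0):
4·T(2,0) = 3·3.8833985 + 3.8818948 = 15.5320903
T(2,0) = 3.8830226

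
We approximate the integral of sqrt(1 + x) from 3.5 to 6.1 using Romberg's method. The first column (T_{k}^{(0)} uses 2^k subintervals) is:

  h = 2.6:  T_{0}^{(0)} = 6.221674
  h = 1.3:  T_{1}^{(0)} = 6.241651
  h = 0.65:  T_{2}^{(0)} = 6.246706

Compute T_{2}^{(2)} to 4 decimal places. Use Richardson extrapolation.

T_{1}^{(1)} = 6.241651 + (6.241651 − 6.221674)/3 = 6.248310
T_{2}^{(1)} = (4·6.246706 − 6.241651) / 3 = 6.248391
T_{2}^{(2)} = 6.248391 + (6.248391 − 6.248310)/15 = 6.248396
(Column j=1 coincides with Simpson's rule on the same nodes.)

6.2484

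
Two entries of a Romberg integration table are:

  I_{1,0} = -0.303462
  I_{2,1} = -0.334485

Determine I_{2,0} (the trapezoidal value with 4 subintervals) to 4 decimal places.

-0.3267

From I_{2,1} = (4·I_{2,0} − I_{1,0})/3, solve for I_{2,0}:
4·I_{2,0} = 3·(-0.334485) + (-0.303462) = -1.306917
I_{2,0} = -0.326729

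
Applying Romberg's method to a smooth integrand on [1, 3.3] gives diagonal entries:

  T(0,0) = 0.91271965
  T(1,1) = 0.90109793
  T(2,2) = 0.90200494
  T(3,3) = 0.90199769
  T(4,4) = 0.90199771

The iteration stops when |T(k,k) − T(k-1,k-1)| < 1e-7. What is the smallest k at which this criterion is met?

|T(1,1) − T(0,0)| = 0.01162172 ≥ 1e-7
|T(2,2) − T(1,1)| = 0.00090701 ≥ 1e-7
|T(3,3) − T(2,2)| = 0.00000725 ≥ 1e-7
|T(4,4) − T(3,3)| = 0.00000002 < 1e-7

k = 4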